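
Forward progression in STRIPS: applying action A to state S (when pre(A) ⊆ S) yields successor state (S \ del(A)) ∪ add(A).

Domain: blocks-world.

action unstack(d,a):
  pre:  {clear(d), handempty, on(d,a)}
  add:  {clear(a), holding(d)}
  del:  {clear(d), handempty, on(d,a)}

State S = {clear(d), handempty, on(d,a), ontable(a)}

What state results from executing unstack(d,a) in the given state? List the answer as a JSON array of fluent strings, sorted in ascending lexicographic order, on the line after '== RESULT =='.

Progress:
  pre ⊆ S: {clear(d), handempty, on(d,a)} ⊆ S  — applicable
  S \ del = {ontable(a)}
  ∪ add   = {clear(a), holding(d), ontable(a)}

== RESULT ==
["clear(a)", "holding(d)", "ontable(a)"]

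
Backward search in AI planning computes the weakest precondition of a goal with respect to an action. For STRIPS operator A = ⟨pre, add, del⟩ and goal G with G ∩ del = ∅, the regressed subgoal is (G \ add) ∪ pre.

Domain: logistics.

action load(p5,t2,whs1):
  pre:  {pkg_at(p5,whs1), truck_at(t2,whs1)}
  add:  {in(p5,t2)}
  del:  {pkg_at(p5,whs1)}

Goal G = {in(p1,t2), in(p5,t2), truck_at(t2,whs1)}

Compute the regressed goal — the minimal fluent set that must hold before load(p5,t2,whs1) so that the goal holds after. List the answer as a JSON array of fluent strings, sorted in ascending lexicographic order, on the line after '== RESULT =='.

Regress:
  G ∩ del = {}  (empty — regression defined)
  G \ add = {in(p1,t2), in(p5,t2), truck_at(t2,whs1)} \ {in(p5,t2)} = {in(p1,t2), truck_at(t2,whs1)}
  ∪ pre   = {in(p1,t2), truck_at(t2,whs1)} ∪ {pkg_at(p5,whs1), truck_at(t2,whs1)}
          = {in(p1,t2), pkg_at(p5,whs1), truck_at(t2,whs1)}

== RESULT ==
["in(p1,t2)", "pkg_at(p5,whs1)", "truck_at(t2,whs1)"]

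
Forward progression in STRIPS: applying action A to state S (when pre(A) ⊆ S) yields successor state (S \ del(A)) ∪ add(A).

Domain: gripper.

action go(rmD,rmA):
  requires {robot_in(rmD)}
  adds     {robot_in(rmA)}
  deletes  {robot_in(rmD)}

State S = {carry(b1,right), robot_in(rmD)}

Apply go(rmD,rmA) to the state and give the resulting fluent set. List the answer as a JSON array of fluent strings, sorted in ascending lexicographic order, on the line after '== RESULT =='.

Progress:
  pre ⊆ S: {robot_in(rmD)} ⊆ S  — applicable
  S \ del = {carry(b1,right)}
  ∪ add   = {carry(b1,right), robot_in(rmA)}

== RESULT ==
["carry(b1,right)", "robot_in(rmA)"]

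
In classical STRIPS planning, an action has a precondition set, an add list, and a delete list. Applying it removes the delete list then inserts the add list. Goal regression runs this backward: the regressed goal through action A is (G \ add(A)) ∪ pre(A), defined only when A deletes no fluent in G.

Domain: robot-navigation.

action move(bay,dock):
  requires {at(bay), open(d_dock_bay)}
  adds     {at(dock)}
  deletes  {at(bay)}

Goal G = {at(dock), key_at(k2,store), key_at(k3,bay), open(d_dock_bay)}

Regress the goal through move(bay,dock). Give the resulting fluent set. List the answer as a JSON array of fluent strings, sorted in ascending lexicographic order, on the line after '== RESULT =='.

Compute (G \ add) ∪ pre:
  G ∩ del = {}  (empty — regression defined)
  G \ add = {at(dock), key_at(k2,store), key_at(k3,bay), open(d_dock_bay)} \ {at(dock)} = {key_at(k2,store), key_at(k3,bay), open(d_dock_bay)}
  ∪ pre   = {key_at(k2,store), key_at(k3,bay), open(d_dock_bay)} ∪ {at(bay), open(d_dock_bay)}
          = {at(bay), key_at(k2,store), key_at(k3,bay), open(d_dock_bay)}

== RESULT ==
["at(bay)", "key_at(k2,store)", "key_at(k3,bay)", "open(d_dock_bay)"]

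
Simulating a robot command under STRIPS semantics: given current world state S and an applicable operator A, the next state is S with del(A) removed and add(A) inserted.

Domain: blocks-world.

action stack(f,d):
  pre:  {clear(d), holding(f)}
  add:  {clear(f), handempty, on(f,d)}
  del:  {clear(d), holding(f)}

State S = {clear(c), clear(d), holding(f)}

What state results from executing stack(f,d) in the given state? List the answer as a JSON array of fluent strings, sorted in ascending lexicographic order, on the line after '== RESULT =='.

Compute (S \ del) ∪ add:
  pre ⊆ S: {clear(d), holding(f)} ⊆ S  — applicable
  S \ del = {clear(c)}
  ∪ add   = {clear(c), clear(f), handempty, on(f,d)}

== RESULT ==
["clear(c)", "clear(f)", "handempty", "on(f,d)"]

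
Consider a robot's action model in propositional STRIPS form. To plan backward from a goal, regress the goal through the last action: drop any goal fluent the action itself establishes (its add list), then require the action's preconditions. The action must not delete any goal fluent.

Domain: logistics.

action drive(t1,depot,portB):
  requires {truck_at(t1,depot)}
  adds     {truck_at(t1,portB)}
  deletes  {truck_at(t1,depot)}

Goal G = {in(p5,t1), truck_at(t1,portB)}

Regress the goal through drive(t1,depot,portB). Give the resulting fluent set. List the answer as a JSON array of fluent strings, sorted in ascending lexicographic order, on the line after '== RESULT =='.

Compute (G \ add) ∪ pre:
  G ∩ del = {}  (empty — regression defined)
  G \ add = {in(p5,t1), truck_at(t1,portB)} \ {truck_at(t1,portB)} = {in(p5,t1)}
  ∪ pre   = {in(p5,t1)} ∪ {truck_at(t1,depot)}
          = {in(p5,t1), truck_at(t1,depot)}

== RESULT ==
["in(p5,t1)", "truck_at(t1,depot)"]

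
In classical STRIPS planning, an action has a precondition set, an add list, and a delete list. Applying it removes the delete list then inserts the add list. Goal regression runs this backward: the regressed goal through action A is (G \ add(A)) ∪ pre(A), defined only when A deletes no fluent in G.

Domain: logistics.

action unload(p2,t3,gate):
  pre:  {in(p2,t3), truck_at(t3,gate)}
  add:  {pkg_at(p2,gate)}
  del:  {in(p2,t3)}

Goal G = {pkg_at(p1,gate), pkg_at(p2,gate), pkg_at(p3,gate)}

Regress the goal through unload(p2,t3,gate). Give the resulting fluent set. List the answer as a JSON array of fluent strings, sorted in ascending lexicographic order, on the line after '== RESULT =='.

Regress:
  G ∩ del = {}  (empty — regression defined)
  G \ add = {pkg_at(p1,gate), pkg_at(p2,gate), pkg_at(p3,gate)} \ {pkg_at(p2,gate)} = {pkg_at(p1,gate), pkg_at(p3,gate)}
  ∪ pre   = {pkg_at(p1,gate), pkg_at(p3,gate)} ∪ {in(p2,t3), truck_at(t3,gate)}
          = {in(p2,t3), pkg_at(p1,gate), pkg_at(p3,gate), truck_at(t3,gate)}

== RESULT ==
["in(p2,t3)", "pkg_at(p1,gate)", "pkg_at(p3,gate)", "truck_at(t3,gate)"]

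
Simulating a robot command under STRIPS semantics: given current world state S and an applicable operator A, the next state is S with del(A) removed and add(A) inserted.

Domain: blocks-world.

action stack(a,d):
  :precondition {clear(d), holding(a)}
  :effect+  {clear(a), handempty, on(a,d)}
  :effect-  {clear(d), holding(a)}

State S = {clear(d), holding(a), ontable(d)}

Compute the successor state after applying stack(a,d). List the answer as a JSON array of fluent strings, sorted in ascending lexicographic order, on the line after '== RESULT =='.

Progress:
  pre ⊆ S: {clear(d), holding(a)} ⊆ S  — applicable
  S \ del = {ontable(d)}
  ∪ add   = {clear(a), handempty, on(a,d), ontable(d)}

== RESULT ==
["clear(a)", "handempty", "on(a,d)", "ontable(d)"]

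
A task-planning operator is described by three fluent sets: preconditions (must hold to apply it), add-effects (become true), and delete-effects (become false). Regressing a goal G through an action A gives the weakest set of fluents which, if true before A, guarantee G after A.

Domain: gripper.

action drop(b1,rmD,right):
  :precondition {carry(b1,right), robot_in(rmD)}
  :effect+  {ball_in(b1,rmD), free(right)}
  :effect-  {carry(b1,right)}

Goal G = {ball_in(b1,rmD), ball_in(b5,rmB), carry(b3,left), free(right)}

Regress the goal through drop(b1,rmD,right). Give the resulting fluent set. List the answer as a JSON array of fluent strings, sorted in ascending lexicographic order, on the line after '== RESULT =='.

Regress:
  G ∩ del = {}  (empty — regression defined)
  G \ add = {ball_in(b1,rmD), ball_in(b5,rmB), carry(b3,left), free(right)} \ {ball_in(b1,rmD), free(right)} = {ball_in(b5,rmB), carry(b3,left)}
  ∪ pre   = {ball_in(b5,rmB), carry(b3,left)} ∪ {carry(b1,right), robot_in(rmD)}
          = {ball_in(b5,rmB), carry(b1,right), carry(b3,left), robot_in(rmD)}

== RESULT ==
["ball_in(b5,rmB)", "carry(b1,right)", "carry(b3,left)", "robot_in(rmD)"]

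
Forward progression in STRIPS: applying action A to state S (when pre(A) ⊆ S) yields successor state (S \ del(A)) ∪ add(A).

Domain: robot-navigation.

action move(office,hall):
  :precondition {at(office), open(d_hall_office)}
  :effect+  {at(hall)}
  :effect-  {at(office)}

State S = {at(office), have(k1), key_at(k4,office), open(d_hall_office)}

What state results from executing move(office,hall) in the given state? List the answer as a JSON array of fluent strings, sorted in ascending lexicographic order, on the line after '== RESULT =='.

Compute (S \ del) ∪ add:
  pre ⊆ S: {at(office), open(d_hall_office)} ⊆ S  — applicable
  S \ del = {have(k1), key_at(k4,office), open(d_hall_office)}
  ∪ add   = {at(hall), have(k1), key_at(k4,office), open(d_hall_office)}

== RESULT ==
["at(hall)", "have(k1)", "key_at(k4,office)", "open(d_hall_office)"]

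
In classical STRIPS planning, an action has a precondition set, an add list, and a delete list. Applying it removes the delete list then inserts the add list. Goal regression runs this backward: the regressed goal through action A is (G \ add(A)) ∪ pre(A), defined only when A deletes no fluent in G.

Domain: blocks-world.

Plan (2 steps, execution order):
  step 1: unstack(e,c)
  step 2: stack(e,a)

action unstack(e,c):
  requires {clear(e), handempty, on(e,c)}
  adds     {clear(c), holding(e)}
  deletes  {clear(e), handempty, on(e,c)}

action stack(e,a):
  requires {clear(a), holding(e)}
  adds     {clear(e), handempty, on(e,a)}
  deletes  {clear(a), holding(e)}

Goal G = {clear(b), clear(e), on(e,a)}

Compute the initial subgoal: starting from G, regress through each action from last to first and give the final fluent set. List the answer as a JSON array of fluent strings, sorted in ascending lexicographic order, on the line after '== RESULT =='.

Work backward from the goal:
  through step 2 (stack(e,a)): drop {clear(e), on(e,a)}, keep {clear(b)}, require {clear(a), holding(e)}
    → {clear(a), clear(b), holding(e)}
  through step 1 (unstack(e,c)): drop {holding(e)}, keep {clear(a), clear(b)}, require {clear(e), handempty, on(e,c)}
    → {clear(a), clear(b), clear(e), handempty, on(e,c)}

== RESULT ==
["clear(a)", "clear(b)", "clear(e)", "handempty", "on(e,c)"]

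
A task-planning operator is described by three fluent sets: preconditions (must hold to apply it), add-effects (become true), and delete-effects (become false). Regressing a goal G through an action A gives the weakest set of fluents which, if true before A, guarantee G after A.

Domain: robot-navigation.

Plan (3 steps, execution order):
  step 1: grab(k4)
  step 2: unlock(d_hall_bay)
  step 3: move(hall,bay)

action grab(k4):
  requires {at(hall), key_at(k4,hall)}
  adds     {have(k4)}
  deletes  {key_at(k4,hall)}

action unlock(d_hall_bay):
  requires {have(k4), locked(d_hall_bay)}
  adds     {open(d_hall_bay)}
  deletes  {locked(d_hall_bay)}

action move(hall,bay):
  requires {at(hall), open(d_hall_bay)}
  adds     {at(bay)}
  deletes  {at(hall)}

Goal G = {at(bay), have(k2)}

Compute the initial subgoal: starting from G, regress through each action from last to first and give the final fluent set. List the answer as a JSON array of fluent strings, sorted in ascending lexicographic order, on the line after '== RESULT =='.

Work backward from the goal:
  through step 3 (move(hall,bay)): drop {at(bay)}, keep {have(k2)}, require {at(hall), open(d_hall_bay)}
    → {at(hall), have(k2), open(d_hall_bay)}
  through step 2 (unlock(d_hall_bay)): drop {open(d_hall_bay)}, keep {at(hall), have(k2)}, require {have(k4), locked(d_hall_bay)}
    → {at(hall), have(k2), have(k4), locked(d_hall_bay)}
  through step 1 (grab(k4)): drop {have(k4)}, keep {at(hall), have(k2), locked(d_hall_bay)}, require {at(hall), key_at(k4,hall)}
    → {at(hall), have(k2), key_at(k4,hall), locked(d_hall_bay)}

== RESULT ==
["at(hall)", "have(k2)", "key_at(k4,hall)", "locked(d_hall_bay)"]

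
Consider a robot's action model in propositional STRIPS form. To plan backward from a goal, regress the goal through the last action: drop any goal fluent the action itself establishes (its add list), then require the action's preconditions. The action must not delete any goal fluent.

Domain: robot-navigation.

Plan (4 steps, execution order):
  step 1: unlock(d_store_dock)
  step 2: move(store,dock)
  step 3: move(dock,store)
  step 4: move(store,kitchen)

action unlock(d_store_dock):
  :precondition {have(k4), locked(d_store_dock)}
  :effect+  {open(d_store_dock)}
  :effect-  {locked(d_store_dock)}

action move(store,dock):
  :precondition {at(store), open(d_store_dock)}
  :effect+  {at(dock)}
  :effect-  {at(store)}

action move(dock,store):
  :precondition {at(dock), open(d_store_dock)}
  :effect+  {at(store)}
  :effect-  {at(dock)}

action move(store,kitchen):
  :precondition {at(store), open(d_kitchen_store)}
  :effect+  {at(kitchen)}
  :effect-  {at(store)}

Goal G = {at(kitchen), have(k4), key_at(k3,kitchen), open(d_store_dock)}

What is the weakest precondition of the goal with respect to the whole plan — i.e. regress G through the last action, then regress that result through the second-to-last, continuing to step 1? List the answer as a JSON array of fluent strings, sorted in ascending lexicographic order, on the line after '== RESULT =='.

Regress step by step:
  through step 4 (move(store,kitchen)): drop {at(kitchen)}, keep {have(k4), key_at(k3,kitchen), open(d_store_dock)}, require {at(store), open(d_kitchen_store)}
    → {at(store), have(k4), key_at(k3,kitchen), open(d_kitchen_store), open(d_store_dock)}
  through step 3 (move(dock,store)): drop {at(store)}, keep {have(k4), key_at(k3,kitchen), open(d_kitchen_store), open(d_store_dock)}, require {at(dock), open(d_store_dock)}
    → {at(dock), have(k4), key_at(k3,kitchen), open(d_kitchen_store), open(d_store_dock)}
  through step 2 (move(store,dock)): drop {at(dock)}, keep {have(k4), key_at(k3,kitchen), open(d_kitchen_store), open(d_store_dock)}, require {at(store), open(d_store_dock)}
    → {at(store), have(k4), key_at(k3,kitchen), open(d_kitchen_store), open(d_store_dock)}
  through step 1 (unlock(d_store_dock)): drop {open(d_store_dock)}, keep {at(store), have(k4), key_at(k3,kitchen), open(d_kitchen_store)}, require {have(k4), locked(d_store_dock)}
    → {at(store), have(k4), key_at(k3,kitchen), locked(d_store_dock), open(d_kitchen_store)}

== RESULT ==
["at(store)", "have(k4)", "key_at(k3,kitchen)", "locked(d_store_dock)", "open(d_kitchen_store)"]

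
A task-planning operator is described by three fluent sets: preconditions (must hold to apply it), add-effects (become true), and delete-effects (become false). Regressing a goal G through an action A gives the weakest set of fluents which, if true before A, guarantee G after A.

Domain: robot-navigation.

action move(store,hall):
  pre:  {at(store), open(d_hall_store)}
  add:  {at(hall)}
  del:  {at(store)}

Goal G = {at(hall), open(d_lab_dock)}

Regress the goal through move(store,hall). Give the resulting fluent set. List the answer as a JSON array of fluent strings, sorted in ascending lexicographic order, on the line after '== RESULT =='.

Regress:
  G ∩ del = {}  (empty — regression defined)
  G \ add = {at(hall), open(d_lab_dock)} \ {at(hall)} = {open(d_lab_dock)}
  ∪ pre   = {open(d_lab_dock)} ∪ {at(store), open(d_hall_store)}
          = {at(store), open(d_hall_store), open(d_lab_dock)}

== RESULT ==
["at(store)", "open(d_hall_store)", "open(d_lab_dock)"]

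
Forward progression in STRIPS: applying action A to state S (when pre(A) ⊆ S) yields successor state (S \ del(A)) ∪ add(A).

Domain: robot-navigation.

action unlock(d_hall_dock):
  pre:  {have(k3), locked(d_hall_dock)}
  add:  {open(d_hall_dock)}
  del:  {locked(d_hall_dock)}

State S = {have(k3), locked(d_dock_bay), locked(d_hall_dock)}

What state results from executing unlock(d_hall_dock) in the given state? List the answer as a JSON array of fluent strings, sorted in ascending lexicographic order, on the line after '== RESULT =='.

Compute (S \ del) ∪ add:
  pre ⊆ S: {have(k3), locked(d_hall_dock)} ⊆ S  — applicable
  S \ del = {have(k3), locked(d_dock_bay)}
  ∪ add   = {have(k3), locked(d_dock_bay), open(d_hall_dock)}

== RESULT ==
["have(k3)", "locked(d_dock_bay)", "open(d_hall_dock)"]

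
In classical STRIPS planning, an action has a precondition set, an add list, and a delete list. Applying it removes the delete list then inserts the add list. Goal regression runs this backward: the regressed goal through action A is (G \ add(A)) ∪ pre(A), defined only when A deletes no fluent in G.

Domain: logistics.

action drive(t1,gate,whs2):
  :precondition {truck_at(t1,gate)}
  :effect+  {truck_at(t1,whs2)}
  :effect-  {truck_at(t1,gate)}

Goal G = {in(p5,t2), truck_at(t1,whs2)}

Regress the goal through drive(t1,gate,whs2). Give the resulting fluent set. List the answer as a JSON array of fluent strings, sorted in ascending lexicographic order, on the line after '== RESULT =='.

Compute (G \ add) ∪ pre:
  G ∩ del = {}  (empty — regression defined)
  G \ add = {in(p5,t2), truck_at(t1,whs2)} \ {truck_at(t1,whs2)} = {in(p5,t2)}
  ∪ pre   = {in(p5,t2)} ∪ {truck_at(t1,gate)}
          = {in(p5,t2), truck_at(t1,gate)}

== RESULT ==
["in(p5,t2)", "truck_at(t1,gate)"]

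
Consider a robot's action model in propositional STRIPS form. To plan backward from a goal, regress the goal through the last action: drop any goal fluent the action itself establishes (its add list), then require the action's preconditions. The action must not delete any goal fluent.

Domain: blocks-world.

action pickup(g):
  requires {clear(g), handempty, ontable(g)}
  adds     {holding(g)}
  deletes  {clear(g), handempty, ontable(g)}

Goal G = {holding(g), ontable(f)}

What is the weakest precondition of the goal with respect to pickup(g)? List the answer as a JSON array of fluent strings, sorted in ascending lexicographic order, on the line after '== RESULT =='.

Compute (G \ add) ∪ pre:
  G ∩ del = {}  (empty — regression defined)
  G \ add = {holding(g), ontable(f)} \ {holding(g)} = {ontable(f)}
  ∪ pre   = {ontable(f)} ∪ {clear(g), handempty, ontable(g)}
          = {clear(g), handempty, ontable(f), ontable(g)}

== RESULT ==
["clear(g)", "handempty", "ontable(f)", "ontable(g)"]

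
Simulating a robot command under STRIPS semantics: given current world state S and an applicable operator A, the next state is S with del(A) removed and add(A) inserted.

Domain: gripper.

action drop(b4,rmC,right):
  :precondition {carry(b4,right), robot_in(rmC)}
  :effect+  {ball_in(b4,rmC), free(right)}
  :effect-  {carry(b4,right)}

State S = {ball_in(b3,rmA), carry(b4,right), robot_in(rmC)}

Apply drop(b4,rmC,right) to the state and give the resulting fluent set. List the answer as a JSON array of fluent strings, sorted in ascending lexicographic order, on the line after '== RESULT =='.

Progress:
  pre ⊆ S: {carry(b4,right), robot_in(rmC)} ⊆ S  — applicable
  S \ del = {ball_in(b3,rmA), robot_in(rmC)}
  ∪ add   = {ball_in(b3,rmA), ball_in(b4,rmC), free(right), robot_in(rmC)}

== RESULT ==
["ball_in(b3,rmA)", "ball_in(b4,rmC)", "free(right)", "robot_in(rmC)"]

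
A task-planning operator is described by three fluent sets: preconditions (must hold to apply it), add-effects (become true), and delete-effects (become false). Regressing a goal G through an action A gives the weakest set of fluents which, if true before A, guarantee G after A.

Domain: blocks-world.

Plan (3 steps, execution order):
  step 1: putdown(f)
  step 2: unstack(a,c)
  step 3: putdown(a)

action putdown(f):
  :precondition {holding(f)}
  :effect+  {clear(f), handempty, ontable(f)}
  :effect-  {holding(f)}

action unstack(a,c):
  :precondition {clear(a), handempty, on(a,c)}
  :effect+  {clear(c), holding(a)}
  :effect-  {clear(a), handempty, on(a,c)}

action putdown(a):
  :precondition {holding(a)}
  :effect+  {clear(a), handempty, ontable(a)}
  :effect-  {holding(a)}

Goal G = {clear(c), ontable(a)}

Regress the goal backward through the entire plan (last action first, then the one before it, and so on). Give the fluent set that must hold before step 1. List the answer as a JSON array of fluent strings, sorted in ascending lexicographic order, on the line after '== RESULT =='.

Work backward from the goal:
  through step 3 (putdown(a)): drop {ontable(a)}, keep {clear(c)}, require {holding(a)}
    → {clear(c), holding(a)}
  through step 2 (unstack(a,c)): drop {clear(c), holding(a)}, keep {}, require {clear(a), handempty, on(a,c)}
    → {clear(a), handempty, on(a,c)}
  through step 1 (putdown(f)): drop {handempty}, keep {clear(a), on(a,c)}, require {holding(f)}
    → {clear(a), holding(f), on(a,c)}

== RESULT ==
["clear(a)", "holding(f)", "on(a,c)"]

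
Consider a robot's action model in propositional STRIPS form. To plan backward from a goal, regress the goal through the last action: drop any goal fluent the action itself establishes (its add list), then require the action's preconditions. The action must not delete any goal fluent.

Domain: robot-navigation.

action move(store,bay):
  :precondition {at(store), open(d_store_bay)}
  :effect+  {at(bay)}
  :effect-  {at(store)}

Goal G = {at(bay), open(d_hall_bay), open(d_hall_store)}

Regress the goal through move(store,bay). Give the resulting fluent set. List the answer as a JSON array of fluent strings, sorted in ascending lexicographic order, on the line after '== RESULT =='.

Regress:
  G ∩ del = {}  (empty — regression defined)
  G \ add = {at(bay), open(d_hall_bay), open(d_hall_store)} \ {at(bay)} = {open(d_hall_bay), open(d_hall_store)}
  ∪ pre   = {open(d_hall_bay), open(d_hall_store)} ∪ {at(store), open(d_store_bay)}
          = {at(store), open(d_hall_bay), open(d_hall_store), open(d_store_bay)}

== RESULT ==
["at(store)", "open(d_hall_bay)", "open(d_hall_store)", "open(d_store_bay)"]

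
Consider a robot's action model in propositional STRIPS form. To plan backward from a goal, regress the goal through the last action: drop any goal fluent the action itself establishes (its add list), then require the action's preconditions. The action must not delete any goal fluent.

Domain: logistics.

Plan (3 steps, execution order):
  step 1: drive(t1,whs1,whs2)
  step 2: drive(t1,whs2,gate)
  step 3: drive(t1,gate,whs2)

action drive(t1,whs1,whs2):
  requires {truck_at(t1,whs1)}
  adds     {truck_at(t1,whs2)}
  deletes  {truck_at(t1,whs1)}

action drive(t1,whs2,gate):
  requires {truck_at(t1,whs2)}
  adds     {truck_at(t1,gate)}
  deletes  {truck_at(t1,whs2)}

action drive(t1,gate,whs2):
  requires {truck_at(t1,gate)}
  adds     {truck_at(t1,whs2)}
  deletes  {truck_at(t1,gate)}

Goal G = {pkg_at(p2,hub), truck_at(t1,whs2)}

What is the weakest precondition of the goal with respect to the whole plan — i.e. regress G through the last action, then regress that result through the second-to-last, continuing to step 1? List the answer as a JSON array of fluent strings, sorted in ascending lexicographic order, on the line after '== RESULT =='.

Work backward from the goal:
  through step 3 (drive(t1,gate,whs2)): drop {truck_at(t1,whs2)}, keep {pkg_at(p2,hub)}, require {truck_at(t1,gate)}
    → {pkg_at(p2,hub), truck_at(t1,gate)}
  through step 2 (drive(t1,whs2,gate)): drop {truck_at(t1,gate)}, keep {pkg_at(p2,hub)}, require {truck_at(t1,whs2)}
    → {pkg_at(p2,hub), truck_at(t1,whs2)}
  through step 1 (drive(t1,whs1,whs2)): drop {truck_at(t1,whs2)}, keep {pkg_at(p2,hub)}, require {truck_at(t1,whs1)}
    → {pkg_at(p2,hub), truck_at(t1,whs1)}

== RESULT ==
["pkg_at(p2,hub)", "truck_at(t1,whs1)"]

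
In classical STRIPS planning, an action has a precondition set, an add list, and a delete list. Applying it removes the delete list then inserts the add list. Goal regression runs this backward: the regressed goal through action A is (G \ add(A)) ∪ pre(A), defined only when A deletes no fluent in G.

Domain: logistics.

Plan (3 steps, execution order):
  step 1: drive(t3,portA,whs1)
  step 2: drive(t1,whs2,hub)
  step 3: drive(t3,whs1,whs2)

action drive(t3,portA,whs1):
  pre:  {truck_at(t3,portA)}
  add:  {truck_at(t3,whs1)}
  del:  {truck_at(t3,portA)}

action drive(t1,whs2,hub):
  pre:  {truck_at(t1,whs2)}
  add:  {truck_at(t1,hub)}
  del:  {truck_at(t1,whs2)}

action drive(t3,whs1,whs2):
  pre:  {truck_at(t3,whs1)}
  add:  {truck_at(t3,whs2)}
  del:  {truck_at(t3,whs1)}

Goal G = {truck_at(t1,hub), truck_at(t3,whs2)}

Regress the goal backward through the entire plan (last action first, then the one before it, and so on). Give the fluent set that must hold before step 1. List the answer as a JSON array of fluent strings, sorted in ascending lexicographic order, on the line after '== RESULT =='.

Work backward from the goal:
  through step 3 (drive(t3,whs1,whs2)): drop {truck_at(t3,whs2)}, keep {truck_at(t1,hub)}, require {truck_at(t3,whs1)}
    → {truck_at(t1,hub), truck_at(t3,whs1)}
  through step 2 (drive(t1,whs2,hub)): drop {truck_at(t1,hub)}, keep {truck_at(t3,whs1)}, require {truck_at(t1,whs2)}
    → {truck_at(t1,whs2), truck_at(t3,whs1)}
  through step 1 (drive(t3,portA,whs1)): drop {truck_at(t3,whs1)}, keep {truck_at(t1,whs2)}, require {truck_at(t3,portA)}
    → {truck_at(t1,whs2), truck_at(t3,portA)}

== RESULT ==
["truck_at(t1,whs2)", "truck_at(t3,portA)"]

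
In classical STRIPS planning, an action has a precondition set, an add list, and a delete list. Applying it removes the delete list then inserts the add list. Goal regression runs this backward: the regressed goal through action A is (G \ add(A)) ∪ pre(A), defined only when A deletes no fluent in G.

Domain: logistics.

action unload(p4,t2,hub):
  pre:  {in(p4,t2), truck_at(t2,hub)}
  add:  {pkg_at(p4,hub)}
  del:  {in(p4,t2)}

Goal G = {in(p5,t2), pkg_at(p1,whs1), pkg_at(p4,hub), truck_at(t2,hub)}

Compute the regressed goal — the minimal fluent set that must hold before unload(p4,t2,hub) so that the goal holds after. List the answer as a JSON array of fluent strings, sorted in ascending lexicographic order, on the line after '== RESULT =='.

Regress:
  G ∩ del = {}  (empty — regression defined)
  G \ add = {in(p5,t2), pkg_at(p1,whs1), pkg_at(p4,hub), truck_at(t2,hub)} \ {pkg_at(p4,hub)} = {in(p5,t2), pkg_at(p1,whs1), truck_at(t2,hub)}
  ∪ pre   = {in(p5,t2), pkg_at(p1,whs1), truck_at(t2,hub)} ∪ {in(p4,t2), truck_at(t2,hub)}
          = {in(p4,t2), in(p5,t2), pkg_at(p1,whs1), truck_at(t2,hub)}

== RESULT ==
["in(p4,t2)", "in(p5,t2)", "pkg_at(p1,whs1)", "truck_at(t2,hub)"]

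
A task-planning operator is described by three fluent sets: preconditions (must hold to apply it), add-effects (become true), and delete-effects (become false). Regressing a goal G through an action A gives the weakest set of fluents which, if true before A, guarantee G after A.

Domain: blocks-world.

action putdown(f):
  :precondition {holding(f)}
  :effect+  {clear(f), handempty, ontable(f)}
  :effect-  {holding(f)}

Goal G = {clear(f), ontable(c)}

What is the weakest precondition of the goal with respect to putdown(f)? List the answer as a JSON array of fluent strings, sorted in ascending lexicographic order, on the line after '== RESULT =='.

Regress:
  G ∩ del = {}  (empty — regression defined)
  G \ add = {clear(f), ontable(c)} \ {clear(f), handempty, ontable(f)} = {ontable(c)}
  ∪ pre   = {ontable(c)} ∪ {holding(f)}
          = {holding(f), ontable(c)}

== RESULT ==
["holding(f)", "ontable(c)"]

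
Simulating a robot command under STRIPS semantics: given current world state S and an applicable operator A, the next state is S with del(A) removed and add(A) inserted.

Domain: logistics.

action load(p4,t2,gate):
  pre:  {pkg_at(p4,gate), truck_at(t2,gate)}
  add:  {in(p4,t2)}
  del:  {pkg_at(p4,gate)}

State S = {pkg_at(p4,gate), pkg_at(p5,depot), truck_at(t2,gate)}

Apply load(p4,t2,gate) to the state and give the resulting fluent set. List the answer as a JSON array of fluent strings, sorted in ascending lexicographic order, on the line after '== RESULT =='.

Progress:
  pre ⊆ S: {pkg_at(p4,gate), truck_at(t2,gate)} ⊆ S  — applicable
  S \ del = {pkg_at(p5,depot), truck_at(t2,gate)}
  ∪ add   = {in(p4,t2), pkg_at(p5,depot), truck_at(t2,gate)}

== RESULT ==
["in(p4,t2)", "pkg_at(p5,depot)", "truck_at(t2,gate)"]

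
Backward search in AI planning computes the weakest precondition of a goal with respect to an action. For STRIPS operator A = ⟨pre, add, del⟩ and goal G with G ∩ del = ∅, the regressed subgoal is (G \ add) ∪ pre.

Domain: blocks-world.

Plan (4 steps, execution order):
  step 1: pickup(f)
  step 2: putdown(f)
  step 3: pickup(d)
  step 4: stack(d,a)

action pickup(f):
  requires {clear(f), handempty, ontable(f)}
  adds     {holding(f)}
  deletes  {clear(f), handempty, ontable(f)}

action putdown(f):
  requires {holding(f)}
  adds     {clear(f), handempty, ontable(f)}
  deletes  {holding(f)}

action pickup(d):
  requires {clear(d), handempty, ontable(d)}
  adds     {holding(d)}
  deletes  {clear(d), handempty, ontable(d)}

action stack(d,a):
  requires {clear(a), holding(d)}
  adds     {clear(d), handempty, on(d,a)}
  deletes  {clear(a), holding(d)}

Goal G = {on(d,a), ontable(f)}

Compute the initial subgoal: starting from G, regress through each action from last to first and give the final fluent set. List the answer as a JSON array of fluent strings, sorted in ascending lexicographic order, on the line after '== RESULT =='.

Work backward from the goal:
  through step 4 (stack(d,a)): drop {on(d,a)}, keep {ontable(f)}, require {clear(a), holding(d)}
    → {clear(a), holding(d), ontable(f)}
  through step 3 (pickup(d)): drop {holding(d)}, keep {clear(a), ontable(f)}, require {clear(d), handempty, ontable(d)}
    → {clear(a), clear(d), handempty, ontable(d), ontable(f)}
  through step 2 (putdown(f)): drop {handempty, ontable(f)}, keep {clear(a), clear(d), ontable(d)}, require {holding(f)}
    → {clear(a), clear(d), holding(f), ontable(d)}
  through step 1 (pickup(f)): drop {holding(f)}, keep {clear(a), clear(d), ontable(d)}, require {clear(f), handempty, ontable(f)}
    → {clear(a), clear(d), clear(f), handempty, ontable(d), ontable(f)}

== RESULT ==
["clear(a)", "clear(d)", "clear(f)", "handempty", "ontable(d)", "ontable(f)"]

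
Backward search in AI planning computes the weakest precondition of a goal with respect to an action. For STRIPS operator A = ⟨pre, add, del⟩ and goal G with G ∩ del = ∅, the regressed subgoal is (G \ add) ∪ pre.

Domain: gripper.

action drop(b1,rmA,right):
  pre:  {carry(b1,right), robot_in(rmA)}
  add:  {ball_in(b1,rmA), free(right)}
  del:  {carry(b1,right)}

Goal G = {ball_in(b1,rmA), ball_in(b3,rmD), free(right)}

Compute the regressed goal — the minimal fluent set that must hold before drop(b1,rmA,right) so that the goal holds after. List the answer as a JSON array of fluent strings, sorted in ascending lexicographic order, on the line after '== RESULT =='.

Compute (G \ add) ∪ pre:
  G ∩ del = {}  (empty — regression defined)
  G \ add = {ball_in(b1,rmA), ball_in(b3,rmD), free(right)} \ {ball_in(b1,rmA), free(right)} = {ball_in(b3,rmD)}
  ∪ pre   = {ball_in(b3,rmD)} ∪ {carry(b1,right), robot_in(rmA)}
          = {ball_in(b3,rmD), carry(b1,right), robot_in(rmA)}

== RESULT ==
["ball_in(b3,rmD)", "carry(b1,right)", "robot_in(rmA)"]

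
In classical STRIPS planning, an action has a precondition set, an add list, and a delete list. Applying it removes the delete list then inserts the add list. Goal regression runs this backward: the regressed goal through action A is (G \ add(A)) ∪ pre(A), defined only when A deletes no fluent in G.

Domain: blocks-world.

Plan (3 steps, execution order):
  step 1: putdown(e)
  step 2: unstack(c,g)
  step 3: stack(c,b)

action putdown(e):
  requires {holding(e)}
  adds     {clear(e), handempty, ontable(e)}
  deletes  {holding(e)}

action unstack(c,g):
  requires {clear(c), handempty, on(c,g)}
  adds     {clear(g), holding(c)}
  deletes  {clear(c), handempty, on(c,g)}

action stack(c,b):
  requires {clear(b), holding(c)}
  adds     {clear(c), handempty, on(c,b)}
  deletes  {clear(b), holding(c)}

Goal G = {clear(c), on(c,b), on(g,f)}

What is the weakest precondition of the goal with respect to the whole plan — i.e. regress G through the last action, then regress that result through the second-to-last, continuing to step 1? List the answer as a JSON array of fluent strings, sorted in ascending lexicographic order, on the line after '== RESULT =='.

Regress step by step:
  through step 3 (stack(c,b)): drop {clear(c), on(c,b)}, keep {on(g,f)}, require {clear(b), holding(c)}
    → {clear(b), holding(c), on(g,f)}
  through step 2 (unstack(c,g)): drop {holding(c)}, keep {clear(b), on(g,f)}, require {clear(c), handempty, on(c,g)}
    → {clear(b), clear(c), handempty, on(c,g), on(g,f)}
  through step 1 (putdown(e)): drop {handempty}, keep {clear(b), clear(c), on(c,g), on(g,f)}, require {holding(e)}
    → {clear(b), clear(c), holding(e), on(c,g), on(g,f)}

== RESULT ==
["clear(b)", "clear(c)", "holding(e)", "on(c,g)", "on(g,f)"]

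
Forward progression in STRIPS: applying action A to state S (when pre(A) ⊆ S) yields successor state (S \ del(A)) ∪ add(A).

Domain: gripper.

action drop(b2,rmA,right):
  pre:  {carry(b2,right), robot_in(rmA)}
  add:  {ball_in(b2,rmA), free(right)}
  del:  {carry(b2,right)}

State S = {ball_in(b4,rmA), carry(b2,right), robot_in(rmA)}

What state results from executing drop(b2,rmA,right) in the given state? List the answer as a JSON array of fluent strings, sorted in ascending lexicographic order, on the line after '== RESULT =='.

Progress:
  pre ⊆ S: {carry(b2,right), robot_in(rmA)} ⊆ S  — applicable
  S \ del = {ball_in(b4,rmA), robot_in(rmA)}
  ∪ add   = {ball_in(b2,rmA), ball_in(b4,rmA), free(right), robot_in(rmA)}

== RESULT ==
["ball_in(b2,rmA)", "ball_in(b4,rmA)", "free(right)", "robot_in(rmA)"]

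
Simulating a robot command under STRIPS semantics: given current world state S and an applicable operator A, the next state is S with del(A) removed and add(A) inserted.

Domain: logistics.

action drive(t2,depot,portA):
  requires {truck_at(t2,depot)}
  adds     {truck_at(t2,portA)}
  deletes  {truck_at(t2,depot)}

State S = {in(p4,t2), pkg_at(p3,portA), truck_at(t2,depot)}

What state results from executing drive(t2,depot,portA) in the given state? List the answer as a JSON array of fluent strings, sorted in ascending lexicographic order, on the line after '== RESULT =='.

Compute (S \ del) ∪ add:
  pre ⊆ S: {truck_at(t2,depot)} ⊆ S  — applicable
  S \ del = {in(p4,t2), pkg_at(p3,portA)}
  ∪ add   = {in(p4,t2), pkg_at(p3,portA), truck_at(t2,portA)}

== RESULT ==
["in(p4,t2)", "pkg_at(p3,portA)", "truck_at(t2,portA)"]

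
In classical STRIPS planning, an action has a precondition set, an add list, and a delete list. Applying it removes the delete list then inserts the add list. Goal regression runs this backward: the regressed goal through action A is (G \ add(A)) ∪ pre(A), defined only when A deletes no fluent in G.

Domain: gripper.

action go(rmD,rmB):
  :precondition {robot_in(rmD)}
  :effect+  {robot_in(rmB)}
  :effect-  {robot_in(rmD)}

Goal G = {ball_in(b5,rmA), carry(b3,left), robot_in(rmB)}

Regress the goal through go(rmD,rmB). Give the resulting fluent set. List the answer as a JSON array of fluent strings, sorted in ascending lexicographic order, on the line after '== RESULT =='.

Regress:
  G ∩ del = {}  (empty — regression defined)
  G \ add = {ball_in(b5,rmA), carry(b3,left), robot_in(rmB)} \ {robot_in(rmB)} = {ball_in(b5,rmA), carry(b3,left)}
  ∪ pre   = {ball_in(b5,rmA), carry(b3,left)} ∪ {robot_in(rmD)}
          = {ball_in(b5,rmA), carry(b3,left), robot_in(rmD)}

== RESULT ==
["ball_in(b5,rmA)", "carry(b3,left)", "robot_in(rmD)"]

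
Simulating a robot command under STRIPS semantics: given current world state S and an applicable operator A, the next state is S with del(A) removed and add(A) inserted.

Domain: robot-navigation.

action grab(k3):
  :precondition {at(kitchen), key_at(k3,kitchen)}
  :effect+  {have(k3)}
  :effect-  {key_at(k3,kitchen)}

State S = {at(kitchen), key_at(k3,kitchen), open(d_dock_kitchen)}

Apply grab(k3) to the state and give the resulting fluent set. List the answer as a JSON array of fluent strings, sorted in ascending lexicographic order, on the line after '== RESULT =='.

Compute (S \ del) ∪ add:
  pre ⊆ S: {at(kitchen), key_at(k3,kitchen)} ⊆ S  — applicable
  S \ del = {at(kitchen), open(d_dock_kitchen)}
  ∪ add   = {at(kitchen), have(k3), open(d_dock_kitchen)}

== RESULT ==
["at(kitchen)", "have(k3)", "open(d_dock_kitchen)"]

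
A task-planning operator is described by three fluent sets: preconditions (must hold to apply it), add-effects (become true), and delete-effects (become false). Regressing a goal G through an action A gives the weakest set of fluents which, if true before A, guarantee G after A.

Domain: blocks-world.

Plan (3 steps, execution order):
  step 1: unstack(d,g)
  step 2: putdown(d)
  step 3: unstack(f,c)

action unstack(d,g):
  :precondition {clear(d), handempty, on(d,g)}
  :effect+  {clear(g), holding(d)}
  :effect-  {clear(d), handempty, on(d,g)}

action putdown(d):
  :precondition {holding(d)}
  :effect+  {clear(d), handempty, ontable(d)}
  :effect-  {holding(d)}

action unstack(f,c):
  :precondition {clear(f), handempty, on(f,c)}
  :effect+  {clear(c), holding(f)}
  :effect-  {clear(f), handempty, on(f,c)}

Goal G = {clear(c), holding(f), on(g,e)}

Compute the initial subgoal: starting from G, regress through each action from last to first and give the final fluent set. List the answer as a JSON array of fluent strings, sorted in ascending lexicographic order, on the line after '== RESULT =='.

Work backward from the goal:
  through step 3 (unstack(f,c)): drop {clear(c), holding(f)}, keep {on(g,e)}, require {clear(f), handempty, on(f,c)}
    → {clear(f), handempty, on(f,c), on(g,e)}
  through step 2 (putdown(d)): drop {handempty}, keep {clear(f), on(f,c), on(g,e)}, require {holding(d)}
    → {clear(f), holding(d), on(f,c), on(g,e)}
  through step 1 (unstack(d,g)): drop {holding(d)}, keep {clear(f), on(f,c), on(g,e)}, require {clear(d), handempty, on(d,g)}
    → {clear(d), clear(f), handempty, on(d,g), on(f,c), on(g,e)}

== RESULT ==
["clear(d)", "clear(f)", "handempty", "on(d,g)", "on(f,c)", "on(g,e)"]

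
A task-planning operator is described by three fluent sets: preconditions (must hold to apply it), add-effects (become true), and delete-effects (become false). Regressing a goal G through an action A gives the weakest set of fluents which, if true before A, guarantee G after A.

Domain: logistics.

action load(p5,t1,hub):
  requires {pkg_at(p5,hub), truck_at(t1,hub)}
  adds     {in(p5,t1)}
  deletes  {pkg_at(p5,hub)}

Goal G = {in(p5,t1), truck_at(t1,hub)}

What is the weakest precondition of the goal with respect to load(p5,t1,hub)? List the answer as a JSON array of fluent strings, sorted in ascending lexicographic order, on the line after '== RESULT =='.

Regress:
  G ∩ del = {}  (empty — regression defined)
  G \ add = {in(p5,t1), truck_at(t1,hub)} \ {in(p5,t1)} = {truck_at(t1,hub)}
  ∪ pre   = {truck_at(t1,hub)} ∪ {pkg_at(p5,hub), truck_at(t1,hub)}
          = {pkg_at(p5,hub), truck_at(t1,hub)}

== RESULT ==
["pkg_at(p5,hub)", "truck_at(t1,hub)"]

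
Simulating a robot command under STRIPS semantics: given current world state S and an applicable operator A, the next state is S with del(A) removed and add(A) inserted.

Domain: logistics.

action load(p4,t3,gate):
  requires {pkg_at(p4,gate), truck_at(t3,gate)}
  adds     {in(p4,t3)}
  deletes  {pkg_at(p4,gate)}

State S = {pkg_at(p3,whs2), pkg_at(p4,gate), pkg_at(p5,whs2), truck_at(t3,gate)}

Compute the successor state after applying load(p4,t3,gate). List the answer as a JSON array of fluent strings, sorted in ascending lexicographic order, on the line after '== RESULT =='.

Compute (S \ del) ∪ add:
  pre ⊆ S: {pkg_at(p4,gate), truck_at(t3,gate)} ⊆ S  — applicable
  S \ del = {pkg_at(p3,whs2), pkg_at(p5,whs2), truck_at(t3,gate)}
  ∪ add   = {in(p4,t3), pkg_at(p3,whs2), pkg_at(p5,whs2), truck_at(t3,gate)}

== RESULT ==
["in(p4,t3)", "pkg_at(p3,whs2)", "pkg_at(p5,whs2)", "truck_at(t3,gate)"]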